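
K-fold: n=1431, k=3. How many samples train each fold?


Fold size = 1431/3 = 477
Training per fold = 1431 - 477 = 954

954


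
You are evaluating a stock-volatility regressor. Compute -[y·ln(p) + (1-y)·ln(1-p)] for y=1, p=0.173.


BCE = -[y·ln(p) + (1-y)·ln(1-p)]
= -1·ln(0.173) - 0
= -ln(0.173) = 1.7545

1.7545


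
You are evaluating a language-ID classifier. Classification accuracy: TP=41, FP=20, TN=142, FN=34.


Accuracy = (TP+TN)/(TP+TN+FP+FN)
= (41+142)/(237)
= 183/237 = 77.22%

77.22%


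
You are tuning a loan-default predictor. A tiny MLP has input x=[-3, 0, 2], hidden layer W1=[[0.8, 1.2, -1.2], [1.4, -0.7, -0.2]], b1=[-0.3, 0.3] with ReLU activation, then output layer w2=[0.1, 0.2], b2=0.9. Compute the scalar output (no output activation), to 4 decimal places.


z1[0] = (0.8)·(-3) + (1.2)·(0) + (-1.2)·(2) - 0.3 = -5.1
z1[1] = (1.4)·(-3) + (-0.7)·(0) + (-0.2)·(2) + 0.3 = -4.3
h = ReLU(z1) = [0.0, 0.0]
output = (0.1)·(0.0) + (0.2)·(0.0) + 0.9 = 0.9

0.9


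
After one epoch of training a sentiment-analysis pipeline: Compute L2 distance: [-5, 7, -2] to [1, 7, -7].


d = √((-5-1)² + (7-7)² + (-2+ 7)²)
  = √(36 + 0 + 25)
  = √61 = 7.8102

7.8102


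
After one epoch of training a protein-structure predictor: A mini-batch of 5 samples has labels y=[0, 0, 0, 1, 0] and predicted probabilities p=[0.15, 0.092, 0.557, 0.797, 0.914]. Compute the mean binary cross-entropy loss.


L[0] = -ln(1-0.15) = -ln(0.85) = 0.1625
L[1] = -ln(1-0.092) = -ln(0.908) = 0.0965
L[2] = -ln(1-0.557) = -ln(0.443) = 0.8142
L[3] = -ln(0.797) = 0.2269
L[4] = -ln(1-0.914) = -ln(0.086) = 2.4534
mean = (0.1625 + 0.0965 + 0.8142 + 0.2269 + 2.4534)/5 = 0.7507

0.7507


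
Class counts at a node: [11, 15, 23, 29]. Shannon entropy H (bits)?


Probabilities: [11/78, 15/78, 23/78, 29/78] ≈ [0.141, 0.1923, 0.2949, 0.3718]
H = -((11/78)·log₂(11/78) + (15/78)·log₂(15/78) + (23/78)·log₂(23/78) + (29/78)·log₂(29/78))
  = 1.9062 bits

1.9062 bits


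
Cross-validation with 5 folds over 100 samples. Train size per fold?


Fold size = 100/5 = 20
Training per fold = 100 - 20 = 80

80


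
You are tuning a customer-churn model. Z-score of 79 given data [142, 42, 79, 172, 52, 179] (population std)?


μ = 111, σ = 55.6357
z = (79 - 111)/55.6357 = -0.5752

-0.5752


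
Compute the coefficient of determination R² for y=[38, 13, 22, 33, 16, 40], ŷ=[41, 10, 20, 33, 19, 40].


ȳ = 27
SS_res = Σ(y-ŷ)² = 31
SS_tot = Σ(y-ȳ)² = 668
R² = 1 - SS_res/SS_tot = 1 - 0.0464 = 0.9536

0.9536


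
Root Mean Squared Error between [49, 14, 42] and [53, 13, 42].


MSE = 17/3 = 5.6667
RMSE = √(17/3) = 2.3805

2.3805


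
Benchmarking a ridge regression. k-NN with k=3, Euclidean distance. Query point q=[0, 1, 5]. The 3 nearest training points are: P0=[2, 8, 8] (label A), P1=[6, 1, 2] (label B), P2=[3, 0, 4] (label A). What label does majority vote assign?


d(q,P0) = 7.874  (label A)
d(q,P1) = 6.7082  (label B)
d(q,P2) = 3.3166  (label A)
Votes: A=2, B=1
Majority → A

A


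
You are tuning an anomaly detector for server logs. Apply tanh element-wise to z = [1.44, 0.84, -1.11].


tanh(1.44) = 0.8937
tanh(0.84) = 0.6858
tanh(-1.11) = -0.8041
result = [0.8937, 0.6858, -0.8041]

[0.8937, 0.6858, -0.8041]


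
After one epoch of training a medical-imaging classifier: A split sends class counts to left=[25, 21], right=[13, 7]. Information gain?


Parent = [38, 28], H_parent = 0.9834
H_left = 0.9945 (n=46), H_right = 0.9341 (n=20)
H_children = (46/66)·0.9945 + (20/66)·0.9341 = 0.9762
IG = 0.9834 - 0.9762 = 0.0072

0.0072


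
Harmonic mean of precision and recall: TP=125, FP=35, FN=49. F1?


Precision = 125/160 = 0.7812
Recall = 125/174 = 0.7184
F1 = 2·P·R/(P+R) = 2·TP/(2·TP+FP+FN) = 250/(250+35+49) = 250/334 = 0.7485

0.7485


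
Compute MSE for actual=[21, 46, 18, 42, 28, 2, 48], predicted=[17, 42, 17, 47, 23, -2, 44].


Squared errors: (21-17)²=16, (46-42)²=16, (18-17)²=1, (42-47)²=25, (28-23)²=25, (2+ 2)²=16, (48-44)²=16
Sum = 115
MSE = 115/7 = 115/7

115/7


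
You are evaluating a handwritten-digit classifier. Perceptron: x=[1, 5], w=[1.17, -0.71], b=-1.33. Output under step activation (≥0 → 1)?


z = (1)·(1.17) + (5)·(-0.71) - 1.33
  = -3.71
step(z) = 0 (z<0)

0


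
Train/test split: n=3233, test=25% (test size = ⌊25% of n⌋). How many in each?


Test = ⌊3233·25/100⌋ = 808
Train = 3233 - 808 = 2425

Train: 2425, Test: 808


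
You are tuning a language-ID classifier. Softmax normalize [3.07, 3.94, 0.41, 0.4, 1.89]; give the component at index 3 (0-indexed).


Exponentials: e^3.07=21.5419, e^3.94=51.4186, e^0.41=1.5068, e^0.4=1.4918, e^1.89=6.6194
Sum = 82.5785
Softmax = [0.2609, 0.6227, 0.0182, 0.0181, 0.0802]
p[3] = 1.4918/82.5785 = 0.0181

0.0181


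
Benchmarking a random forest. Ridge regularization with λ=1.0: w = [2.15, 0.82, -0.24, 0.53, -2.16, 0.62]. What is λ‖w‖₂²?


‖w‖₂² = (2.15)² + (0.82)² + (-0.24)² + (0.53)² + (-2.16)² + (0.62)²
     = 4.6225 + 0.6724 + 0.0576 + 0.2809 + 4.6656 + 0.3844
     = 10.6834
λ·‖w‖₂² = 1.0·10.6834 = 10.6834

10.6834


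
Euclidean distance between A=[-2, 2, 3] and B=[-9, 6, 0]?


d = √((-2+ 9)² + (2-6)² + (3-0)²)
  = √(49 + 16 + 9)
  = √74 = 8.6023

8.6023


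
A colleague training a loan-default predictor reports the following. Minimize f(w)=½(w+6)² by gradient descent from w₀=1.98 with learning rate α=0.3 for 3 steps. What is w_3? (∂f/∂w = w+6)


step 1: grad = 1.98+6 = 7.98; w = 1.98 - 0.3·(7.98) = -0.414
step 2: grad = -0.414+6 = 5.586; w = -0.414 - 0.3·(5.586) = -2.0898
step 3: grad = -2.0898+6 = 3.9102; w = -2.0898 - 0.3·(3.9102) = -3.26286

-3.26286


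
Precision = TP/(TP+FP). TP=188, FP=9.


Precision = TP/(TP+FP)
= 188/(188+9)
= 188/197 = 95.43%

95.43%


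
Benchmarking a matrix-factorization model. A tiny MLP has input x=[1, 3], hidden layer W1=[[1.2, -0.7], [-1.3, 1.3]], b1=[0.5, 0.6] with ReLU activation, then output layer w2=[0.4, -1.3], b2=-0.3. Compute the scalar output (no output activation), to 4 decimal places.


z1[0] = (1.2)·(1) + (-0.7)·(3) + 0.5 = -0.4
z1[1] = (-1.3)·(1) + (1.3)·(3) + 0.6 = 3.2
h = ReLU(z1) = [0.0, 3.2]
output = (0.4)·(0.0) + (-1.3)·(3.2) - 0.3 = -4.46

-4.46


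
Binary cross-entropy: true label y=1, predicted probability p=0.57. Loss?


BCE = -[y·ln(p) + (1-y)·ln(1-p)]
= -1·ln(0.57) - 0
= -ln(0.57) = 0.5621

0.5621


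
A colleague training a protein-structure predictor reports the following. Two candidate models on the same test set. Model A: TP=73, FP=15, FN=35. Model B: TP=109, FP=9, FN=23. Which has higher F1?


Model A: P=73/88=0.8295, R=73/108=0.6759, F1=2PR/(P+R)=2TP/(2TP+FP+FN)=146/196=0.7449
Model B: P=109/118=0.9237, R=109/132=0.8258, F1=2PR/(P+R)=2TP/(2TP+FP+FN)=218/250=0.872
0.7449 < 0.872 → Model B

Model B


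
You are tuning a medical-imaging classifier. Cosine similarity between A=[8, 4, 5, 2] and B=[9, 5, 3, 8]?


A·B = 8·9 + 4·5 + 5·3 + 2·8 = 123
‖A‖ = √109 = 10.4403, ‖B‖ = √179 = 13.3791
cos = 123/(√109·√179) = 123/√19511 = 0.8806

0.8806


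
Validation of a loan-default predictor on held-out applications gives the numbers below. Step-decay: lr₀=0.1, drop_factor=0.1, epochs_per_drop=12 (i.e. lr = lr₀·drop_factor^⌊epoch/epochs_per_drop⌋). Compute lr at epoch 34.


n_drops = ⌊34/12⌋ = 2
lr = 0.1·0.1^2 = 0.1·0.01 = 0.001

0.001


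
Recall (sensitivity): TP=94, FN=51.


Recall = TP/(TP+FN)
= 94/(94+51)
= 94/145 = 64.83%

64.83%


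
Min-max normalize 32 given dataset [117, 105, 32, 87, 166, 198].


min=32, max=198
(32-32)/(198-32) = 0/166 = 0.0

0.0


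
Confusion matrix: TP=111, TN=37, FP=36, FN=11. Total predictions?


Total = TP + TN + FP + FN
= 111 + 37 + 36 + 11
= 195
(Predicted positive: 147, predicted negative: 48)

195


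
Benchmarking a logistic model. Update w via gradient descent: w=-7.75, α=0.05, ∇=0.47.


w_new = w - α·∇
= -7.75 - 0.05·0.47
= -7.75 - 0.0235
= -7.7735

-7.7735


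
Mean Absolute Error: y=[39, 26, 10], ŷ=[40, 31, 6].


Absolute errors: |39-40|=1, |26-31|=5, |10-6|=4
Sum = 10
MAE = 10/3 = 10/3

10/3


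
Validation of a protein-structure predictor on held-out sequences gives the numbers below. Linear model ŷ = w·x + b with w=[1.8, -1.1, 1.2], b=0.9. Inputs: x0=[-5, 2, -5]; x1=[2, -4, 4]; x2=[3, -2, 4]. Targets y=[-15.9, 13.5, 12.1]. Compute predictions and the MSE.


ŷ0 = (1.8)·(-5) + (-1.1)·(2) + (1.2)·(-5) + 0.9 = -16.3
ŷ1 = (1.8)·(2) + (-1.1)·(-4) + (1.2)·(4) + 0.9 = 13.7
ŷ2 = (1.8)·(3) + (-1.1)·(-2) + (1.2)·(4) + 0.9 = 13.3
errors² = [0.16, 0.04, 1.44]
MSE = 1.6400/3 = 0.5467

0.5467


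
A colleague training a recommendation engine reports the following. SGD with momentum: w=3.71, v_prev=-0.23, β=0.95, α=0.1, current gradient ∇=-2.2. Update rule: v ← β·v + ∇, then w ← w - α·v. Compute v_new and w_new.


v_new = 0.95·-0.23 - 2.2 = -0.2185 - 2.2 = -2.4185
w_new = 3.71 - 0.1·-2.4185 = 3.71 + 0.24185 = 3.95185

v_new=-2.4185, w_new=3.95185


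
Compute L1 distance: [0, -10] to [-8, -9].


d = |0+ 8| + |-10+ 9|
  = 8 + 1
  = 9

9


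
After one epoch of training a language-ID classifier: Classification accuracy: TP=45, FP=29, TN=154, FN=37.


Accuracy = (TP+TN)/(TP+TN+FP+FN)
= (45+154)/(265)
= 199/265 = 75.09%

75.09%


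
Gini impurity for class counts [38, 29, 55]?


Probabilities: [38/122, 29/122, 55/122] ≈ [0.3115, 0.2377, 0.4508]
Σpᵢ² = (1444 + 841 + 3025)/122² = 5310/14884
Gini = 1 - Σpᵢ² = 1 - 5310/14884 = 0.6432

0.6432


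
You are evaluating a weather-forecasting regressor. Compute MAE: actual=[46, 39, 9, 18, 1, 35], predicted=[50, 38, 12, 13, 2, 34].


Absolute errors: |46-50|=4, |39-38|=1, |9-12|=3, |18-13|=5, |1-2|=1, |35-34|=1
Sum = 15
MAE = 15/6 = 5/2

5/2


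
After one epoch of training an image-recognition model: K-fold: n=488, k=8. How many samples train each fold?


Fold size = 488/8 = 61
Training per fold = 488 - 61 = 427

427


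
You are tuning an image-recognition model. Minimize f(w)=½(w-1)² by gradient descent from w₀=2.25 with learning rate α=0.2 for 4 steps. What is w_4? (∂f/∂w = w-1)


step 1: grad = 2.25-1 = 1.25; w = 2.25 - 0.2·(1.25) = 2
step 2: grad = 2-1 = 1; w = 2 - 0.2·(1) = 1.8
step 3: grad = 1.8-1 = 0.8; w = 1.8 - 0.2·(0.8) = 1.64
step 4: grad = 1.64-1 = 0.64; w = 1.64 - 0.2·(0.64) = 1.512

1.512


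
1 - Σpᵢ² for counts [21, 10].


Probabilities: [21/31, 10/31] ≈ [0.6774, 0.3226]
Σpᵢ² = (441 + 100)/31² = 541/961
Gini = 1 - Σpᵢ² = 1 - 541/961 = 0.437

0.437


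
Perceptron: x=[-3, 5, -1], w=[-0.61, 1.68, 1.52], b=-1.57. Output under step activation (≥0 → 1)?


z = (-3)·(-0.61) + (5)·(1.68) + (-1)·(1.52) - 1.57
  = 7.14
step(z) = 1 (z≥0)

1


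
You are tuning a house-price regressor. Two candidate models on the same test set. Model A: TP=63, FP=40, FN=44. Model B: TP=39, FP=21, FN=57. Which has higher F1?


Model A: P=63/103=0.6117, R=63/107=0.5888, F1=2PR/(P+R)=2TP/(2TP+FP+FN)=126/210=0.6
Model B: P=39/60=0.65, R=39/96=0.4062, F1=2PR/(P+R)=2TP/(2TP+FP+FN)=78/156=0.5
0.6 > 0.5 → Model A

Model A


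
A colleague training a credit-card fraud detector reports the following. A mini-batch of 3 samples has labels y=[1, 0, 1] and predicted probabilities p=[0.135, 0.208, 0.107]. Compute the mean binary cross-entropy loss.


L[0] = -ln(0.135) = 2.0025
L[1] = -ln(1-0.208) = -ln(0.792) = 0.2332
L[2] = -ln(0.107) = 2.2349
mean = (2.0025 + 0.2332 + 2.2349)/3 = 1.4902

1.4902


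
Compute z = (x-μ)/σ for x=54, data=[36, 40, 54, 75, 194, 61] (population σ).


μ = 76.6667, σ = 54.0483
z = (54 - 76.6667)/54.0483 = -0.4194

-0.4194


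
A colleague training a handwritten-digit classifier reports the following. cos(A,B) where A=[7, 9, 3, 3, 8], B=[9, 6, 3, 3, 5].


A·B = 7·9 + 9·6 + 3·3 + 3·3 + 8·5 = 175
‖A‖ = √212 = 14.5602, ‖B‖ = √160 = 12.6491
cos = 175/(√212·√160) = 175/√33920 = 0.9502

0.9502


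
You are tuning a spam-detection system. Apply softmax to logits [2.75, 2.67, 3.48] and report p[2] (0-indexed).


Exponentials: e^2.75=15.6426, e^2.67=14.44, e^3.48=32.4597
Sum = 62.5423
Softmax = [0.2501, 0.2309, 0.519]
p[2] = 32.4597/62.5423 = 0.519

0.519


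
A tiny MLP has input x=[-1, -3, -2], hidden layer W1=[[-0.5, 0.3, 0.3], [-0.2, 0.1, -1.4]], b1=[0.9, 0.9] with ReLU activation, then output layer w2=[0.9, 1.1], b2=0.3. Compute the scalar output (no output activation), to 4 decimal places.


z1[0] = (-0.5)·(-1) + (0.3)·(-3) + (0.3)·(-2) + 0.9 = -0.1
z1[1] = (-0.2)·(-1) + (0.1)·(-3) + (-1.4)·(-2) + 0.9 = 3.6
h = ReLU(z1) = [0.0, 3.6]
output = (0.9)·(0.0) + (1.1)·(3.6) + 0.3 = 4.26

4.26


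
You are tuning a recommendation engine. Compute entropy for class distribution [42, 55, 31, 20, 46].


Probabilities: [42/194, 55/194, 31/194, 20/194, 46/194] ≈ [0.2165, 0.2835, 0.1598, 0.1031, 0.2371]
H = -((42/194)·log₂(42/194) + (55/194)·log₂(55/194) + (31/194)·log₂(31/194) + (20/194)·log₂(20/194) + (46/194)·log₂(46/194))
  = 2.2465 bits

2.2465 bits


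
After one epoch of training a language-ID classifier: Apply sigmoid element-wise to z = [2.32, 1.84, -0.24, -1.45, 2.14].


σ(2.32) = 1/(1+e^-2.32) = 0.9105
σ(1.84) = 1/(1+e^-1.84) = 0.8629
σ(-0.24) = 1/(1+e^0.24) = 0.4403
σ(-1.45) = 1/(1+e^1.45) = 0.19
σ(2.14) = 1/(1+e^-2.14) = 0.8947
result = [0.9105, 0.8629, 0.4403, 0.19, 0.8947]

[0.9105, 0.8629, 0.4403, 0.19, 0.8947]


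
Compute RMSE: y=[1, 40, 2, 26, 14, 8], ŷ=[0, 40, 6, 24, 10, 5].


MSE = 46/6 = 7.6667
RMSE = √(46/6) = 2.7689

2.7689


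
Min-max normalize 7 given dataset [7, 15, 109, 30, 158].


min=7, max=158
(7-7)/(158-7) = 0/151 = 0.0

0.0


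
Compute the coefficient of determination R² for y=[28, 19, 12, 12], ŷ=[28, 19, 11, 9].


ȳ = 17.75
SS_res = Σ(y-ŷ)² = 10
SS_tot = Σ(y-ȳ)² = 172.75
R² = 1 - SS_res/SS_tot = 1 - 0.0579 = 0.9421

0.9421


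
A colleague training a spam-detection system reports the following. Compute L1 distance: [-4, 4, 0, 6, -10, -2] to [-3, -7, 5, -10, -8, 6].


d = |-4+ 3| + |4+ 7| + |0-5| + |6+ 10| + |-10+ 8| + |-2-6|
  = 1 + 11 + 5 + 16 + 2 + 8
  = 43

43


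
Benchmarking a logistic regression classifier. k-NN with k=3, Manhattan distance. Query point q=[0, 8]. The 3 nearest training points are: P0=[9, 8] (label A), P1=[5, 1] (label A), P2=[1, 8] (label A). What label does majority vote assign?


d(q,P0) = 9  (label A)
d(q,P1) = 12  (label A)
d(q,P2) = 1  (label A)
Votes: A=3, B=0
Majority → A

A


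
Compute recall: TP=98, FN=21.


Recall = TP/(TP+FN)
= 98/(98+21)
= 98/119 = 82.35%

82.35%


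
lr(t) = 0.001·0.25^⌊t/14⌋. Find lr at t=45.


n_drops = ⌊45/14⌋ = 3
lr = 0.001·0.25^3 = 0.001·0.015625 = 0.000015625

0.000015625


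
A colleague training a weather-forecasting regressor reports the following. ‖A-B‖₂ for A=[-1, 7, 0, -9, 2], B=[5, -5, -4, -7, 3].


d = √((-1-5)² + (7+ 5)² + (0+ 4)² + (-9+ 7)² + (2-3)²)
  = √(36 + 144 + 16 + 4 + 1)
  = √201 = 14.1774

14.1774


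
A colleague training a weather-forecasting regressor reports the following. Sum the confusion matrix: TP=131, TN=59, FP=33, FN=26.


Total = TP + TN + FP + FN
= 131 + 59 + 33 + 26
= 249
(Predicted positive: 164, predicted negative: 85)

249


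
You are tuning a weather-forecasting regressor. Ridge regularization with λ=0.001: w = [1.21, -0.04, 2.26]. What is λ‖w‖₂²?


‖w‖₂² = (1.21)² + (-0.04)² + (2.26)²
     = 1.4641 + 0.0016 + 5.1076
     = 6.5733
λ·‖w‖₂² = 0.001·6.5733 = 0.006573

0.006573


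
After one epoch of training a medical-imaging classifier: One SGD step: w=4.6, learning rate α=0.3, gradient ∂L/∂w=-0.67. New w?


w_new = w - α·∇
= 4.6 - 0.3·-0.67
= 4.6 + 0.201
= 4.801

4.801


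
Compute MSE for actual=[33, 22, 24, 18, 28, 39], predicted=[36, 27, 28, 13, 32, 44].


Squared errors: (33-36)²=9, (22-27)²=25, (24-28)²=16, (18-13)²=25, (28-32)²=16, (39-44)²=25
Sum = 116
MSE = 116/6 = 58/3

58/3


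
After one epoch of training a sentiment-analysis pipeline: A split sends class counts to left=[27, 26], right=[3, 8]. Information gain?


Parent = [30, 34], H_parent = 0.9972
H_left = 0.9997 (n=53), H_right = 0.8454 (n=11)
H_children = (53/64)·0.9997 + (11/64)·0.8454 = 0.9732
IG = 0.9972 - 0.9732 = 0.024

0.024


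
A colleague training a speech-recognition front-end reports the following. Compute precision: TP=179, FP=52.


Precision = TP/(TP+FP)
= 179/(179+52)
= 179/231 = 77.49%

77.49%


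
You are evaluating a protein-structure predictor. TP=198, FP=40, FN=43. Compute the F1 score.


Precision = 198/238 = 0.8319
Recall = 198/241 = 0.8216
F1 = 2·P·R/(P+R) = 2·TP/(2·TP+FP+FN) = 396/(396+40+43) = 396/479 = 0.8267

0.8267


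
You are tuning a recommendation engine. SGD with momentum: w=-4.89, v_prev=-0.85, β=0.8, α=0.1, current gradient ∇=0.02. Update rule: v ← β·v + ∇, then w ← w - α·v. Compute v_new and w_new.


v_new = 0.8·-0.85 + 0.02 = -0.68 + 0.02 = -0.66
w_new = -4.89 - 0.1·-0.66 = -4.89 + 0.066 = -4.824

v_new=-0.66, w_new=-4.824


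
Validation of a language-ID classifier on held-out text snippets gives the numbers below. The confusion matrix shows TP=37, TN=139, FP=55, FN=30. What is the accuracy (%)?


Accuracy = (TP+TN)/(TP+TN+FP+FN)
= (37+139)/(261)
= 176/261 = 67.43%

67.43%


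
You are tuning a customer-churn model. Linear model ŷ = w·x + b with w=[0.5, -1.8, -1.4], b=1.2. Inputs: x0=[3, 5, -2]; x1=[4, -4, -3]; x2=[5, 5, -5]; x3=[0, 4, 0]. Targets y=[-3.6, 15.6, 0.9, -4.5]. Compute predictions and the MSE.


ŷ0 = (0.5)·(3) + (-1.8)·(5) + (-1.4)·(-2) + 1.2 = -3.5
ŷ1 = (0.5)·(4) + (-1.8)·(-4) + (-1.4)·(-3) + 1.2 = 14.6
ŷ2 = (0.5)·(5) + (-1.8)·(5) + (-1.4)·(-5) + 1.2 = 1.7
ŷ3 = (0.5)·(0) + (-1.8)·(4) + (-1.4)·(0) + 1.2 = -6.0
errors² = [0.01, 1.0, 0.64, 2.25]
MSE = 3.9000/4 = 0.975

0.975


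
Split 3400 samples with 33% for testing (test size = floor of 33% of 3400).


Test = ⌊3400·33/100⌋ = 1122
Train = 3400 - 1122 = 2278

Train: 2278, Test: 1122


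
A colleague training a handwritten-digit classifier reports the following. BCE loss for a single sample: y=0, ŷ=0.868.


BCE = -[y·ln(p) + (1-y)·ln(1-p)]
= -0 - 1·ln(1-0.868)
= -ln(0.132) = 2.025

2.025


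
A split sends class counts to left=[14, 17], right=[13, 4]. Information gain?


Parent = [27, 21], H_parent = 0.9887
H_left = 0.9932 (n=31), H_right = 0.7871 (n=17)
H_children = (31/48)·0.9932 + (17/48)·0.7871 = 0.9202
IG = 0.9887 - 0.9202 = 0.0685

0.0685


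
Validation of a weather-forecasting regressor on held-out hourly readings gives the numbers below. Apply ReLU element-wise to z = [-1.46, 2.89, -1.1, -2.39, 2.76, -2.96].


ReLU(-1.46) = max(0, -1.46) = 0.0
ReLU(2.89) = max(0, 2.89) = 2.89
ReLU(-1.1) = max(0, -1.1) = 0.0
ReLU(-2.39) = max(0, -2.39) = 0.0
ReLU(2.76) = max(0, 2.76) = 2.76
ReLU(-2.96) = max(0, -2.96) = 0.0
result = [0.0, 2.89, 0.0, 0.0, 2.76, 0.0]

[0.0, 2.89, 0.0, 0.0, 2.76, 0.0]


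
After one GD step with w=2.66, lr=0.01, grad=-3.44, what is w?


w_new = w - α·∇
= 2.66 - 0.01·-3.44
= 2.66 + 0.0344
= 2.6944

2.6944


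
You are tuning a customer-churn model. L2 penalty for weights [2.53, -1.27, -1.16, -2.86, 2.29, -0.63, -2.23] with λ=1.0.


‖w‖₂² = (2.53)² + (-1.27)² + (-1.16)² + (-2.86)² + (2.29)² + (-0.63)² + (-2.23)²
     = 6.4009 + 1.6129 + 1.3456 + 8.1796 + 5.2441 + 0.3969 + 4.9729
     = 28.1529
λ·‖w‖₂² = 1.0·28.1529 = 28.1529

28.1529


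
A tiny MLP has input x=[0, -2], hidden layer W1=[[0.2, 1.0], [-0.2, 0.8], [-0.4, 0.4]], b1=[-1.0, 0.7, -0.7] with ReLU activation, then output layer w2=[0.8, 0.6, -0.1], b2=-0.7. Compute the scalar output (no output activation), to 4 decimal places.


z1[0] = (0.2)·(0) + (1.0)·(-2) - 1.0 = -3.0
z1[1] = (-0.2)·(0) + (0.8)·(-2) + 0.7 = -0.9
z1[2] = (-0.4)·(0) + (0.4)·(-2) - 0.7 = -1.5
h = ReLU(z1) = [0.0, 0.0, 0.0]
output = (0.8)·(0.0) + (0.6)·(0.0) + (-0.1)·(0.0) - 0.7 = -0.7

-0.7


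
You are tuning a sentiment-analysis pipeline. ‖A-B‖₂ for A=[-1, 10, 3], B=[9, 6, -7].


d = √((-1-9)² + (10-6)² + (3+ 7)²)
  = √(100 + 16 + 100)
  = √216 = 14.6969

14.6969


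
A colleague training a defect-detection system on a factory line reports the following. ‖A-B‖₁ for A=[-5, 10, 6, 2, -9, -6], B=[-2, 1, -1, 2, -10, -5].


d = |-5+ 2| + |10-1| + |6+ 1| + |2-2| + |-9+ 10| + |-6+ 5|
  = 3 + 9 + 7 + 0 + 1 + 1
  = 21

21


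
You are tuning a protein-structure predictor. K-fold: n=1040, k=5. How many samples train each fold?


Fold size = 1040/5 = 208
Training per fold = 1040 - 208 = 832

832


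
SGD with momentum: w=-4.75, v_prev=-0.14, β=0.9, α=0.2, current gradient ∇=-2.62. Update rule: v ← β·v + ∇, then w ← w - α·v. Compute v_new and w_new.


v_new = 0.9·-0.14 - 2.62 = -0.126 - 2.62 = -2.746
w_new = -4.75 - 0.2·-2.746 = -4.75 + 0.5492 = -4.2008

v_new=-2.746, w_new=-4.2008


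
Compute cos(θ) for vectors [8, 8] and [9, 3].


A·B = 8·9 + 8·3 = 96
‖A‖ = √128 = 11.3137, ‖B‖ = √90 = 9.4868
cos = 96/(√128·√90) = 96/√11520 = 0.8944

0.8944


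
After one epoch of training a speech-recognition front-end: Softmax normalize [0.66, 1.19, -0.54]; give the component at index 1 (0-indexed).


Exponentials: e^0.66=1.9348, e^1.19=3.2871, e^-0.54=0.5827
Sum = 5.8046
Softmax = [0.3333, 0.5663, 0.1004]
p[1] = 3.2871/5.8046 = 0.5663

0.5663


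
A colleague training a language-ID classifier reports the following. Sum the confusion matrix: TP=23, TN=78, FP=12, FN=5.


Total = TP + TN + FP + FN
= 23 + 78 + 12 + 5
= 118
(Predicted positive: 35, predicted negative: 83)

118


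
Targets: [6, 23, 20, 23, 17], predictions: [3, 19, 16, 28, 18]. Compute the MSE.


Squared errors: (6-3)²=9, (23-19)²=16, (20-16)²=16, (23-28)²=25, (17-18)²=1
Sum = 67
MSE = 67/5 = 67/5

67/5


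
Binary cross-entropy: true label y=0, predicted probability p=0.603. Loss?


BCE = -[y·ln(p) + (1-y)·ln(1-p)]
= -0 - 1·ln(1-0.603)
= -ln(0.397) = 0.9238

0.9238


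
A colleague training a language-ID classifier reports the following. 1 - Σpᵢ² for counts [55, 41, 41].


Probabilities: [55/137, 41/137, 41/137] ≈ [0.4015, 0.2993, 0.2993]
Σpᵢ² = (3025 + 1681 + 1681)/137² = 6387/18769
Gini = 1 - Σpᵢ² = 1 - 6387/18769 = 0.6597

0.6597


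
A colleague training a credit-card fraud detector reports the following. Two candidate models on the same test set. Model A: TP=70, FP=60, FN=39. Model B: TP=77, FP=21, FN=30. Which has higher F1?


Model A: P=70/130=0.5385, R=70/109=0.6422, F1=2PR/(P+R)=2TP/(2TP+FP+FN)=140/239=0.5858
Model B: P=77/98=0.7857, R=77/107=0.7196, F1=2PR/(P+R)=2TP/(2TP+FP+FN)=154/205=0.7512
0.5858 < 0.7512 → Model B

Model B


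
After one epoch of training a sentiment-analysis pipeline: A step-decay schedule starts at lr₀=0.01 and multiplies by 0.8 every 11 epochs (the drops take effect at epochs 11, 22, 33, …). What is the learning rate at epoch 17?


n_drops = ⌊17/11⌋ = 1
lr = 0.01·0.8^1 = 0.01·0.8 = 0.008

0.008


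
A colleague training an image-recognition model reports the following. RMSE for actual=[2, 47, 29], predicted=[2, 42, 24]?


MSE = 50/3 = 16.6667
RMSE = √(50/3) = 4.0825

4.0825


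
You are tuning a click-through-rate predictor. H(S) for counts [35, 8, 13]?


Probabilities: [35/56, 8/56, 13/56] ≈ [0.625, 0.1429, 0.2321]
H = -((35/56)·log₂(35/56) + (8/56)·log₂(8/56) + (13/56)·log₂(13/56))
  = 1.314 bits

1.314 bits


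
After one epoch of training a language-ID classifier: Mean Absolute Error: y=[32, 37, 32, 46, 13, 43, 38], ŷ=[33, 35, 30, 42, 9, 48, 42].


Absolute errors: |32-33|=1, |37-35|=2, |32-30|=2, |46-42|=4, |13-9|=4, |43-48|=5, |38-42|=4
Sum = 22
MAE = 22/7 = 22/7

22/7


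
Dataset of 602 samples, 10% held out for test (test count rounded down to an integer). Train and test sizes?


Test = ⌊602·10/100⌋ = 60
Train = 602 - 60 = 542

Train: 542, Test: 60


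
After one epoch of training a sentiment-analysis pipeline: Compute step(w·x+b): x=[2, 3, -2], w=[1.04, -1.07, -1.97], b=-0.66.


z = (2)·(1.04) + (3)·(-1.07) + (-2)·(-1.97) - 0.66
  = 2.15
step(z) = 1 (z≥0)

1


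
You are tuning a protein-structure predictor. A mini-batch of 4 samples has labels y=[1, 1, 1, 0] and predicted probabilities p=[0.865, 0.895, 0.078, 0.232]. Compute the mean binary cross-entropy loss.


L[0] = -ln(0.865) = 0.145
L[1] = -ln(0.895) = 0.1109
L[2] = -ln(0.078) = 2.551
L[3] = -ln(1-0.232) = -ln(0.768) = 0.264
mean = (0.145 + 0.1109 + 2.551 + 0.264)/4 = 0.7677

0.7677


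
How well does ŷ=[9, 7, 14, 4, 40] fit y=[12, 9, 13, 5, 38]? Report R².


ȳ = 15.4
SS_res = Σ(y-ŷ)² = 19
SS_tot = Σ(y-ȳ)² = 677.2
R² = 1 - SS_res/SS_tot = 1 - 0.0281 = 0.9719

0.9719


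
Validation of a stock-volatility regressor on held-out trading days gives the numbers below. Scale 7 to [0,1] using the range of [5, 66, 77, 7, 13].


min=5, max=77
(7-5)/(77-5) = 2/72 = 0.0278

0.0278


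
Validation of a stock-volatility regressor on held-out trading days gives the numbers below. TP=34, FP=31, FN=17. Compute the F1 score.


Precision = 34/65 = 0.5231
Recall = 34/51 = 0.6667
F1 = 2·P·R/(P+R) = 2·TP/(2·TP+FP+FN) = 68/(68+31+17) = 68/116 = 0.5862

0.5862


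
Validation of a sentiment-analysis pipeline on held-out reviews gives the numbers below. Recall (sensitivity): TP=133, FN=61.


Recall = TP/(TP+FN)
= 133/(133+61)
= 133/194 = 68.56%

68.56%


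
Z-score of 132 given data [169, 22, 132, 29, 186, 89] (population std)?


μ = 104.5, σ = 63.6468
z = (132 - 104.5)/63.6468 = 0.4321

0.4321


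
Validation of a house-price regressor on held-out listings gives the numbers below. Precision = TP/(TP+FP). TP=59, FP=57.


Precision = TP/(TP+FP)
= 59/(59+57)
= 59/116 = 50.86%

50.86%


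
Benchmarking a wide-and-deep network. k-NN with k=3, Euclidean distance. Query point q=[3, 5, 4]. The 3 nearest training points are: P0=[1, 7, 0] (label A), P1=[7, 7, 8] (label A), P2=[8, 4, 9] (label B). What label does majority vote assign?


d(q,P0) = 4.899  (label A)
d(q,P1) = 6.0  (label A)
d(q,P2) = 7.1414  (label B)
Votes: A=2, B=1
Majority → A

A


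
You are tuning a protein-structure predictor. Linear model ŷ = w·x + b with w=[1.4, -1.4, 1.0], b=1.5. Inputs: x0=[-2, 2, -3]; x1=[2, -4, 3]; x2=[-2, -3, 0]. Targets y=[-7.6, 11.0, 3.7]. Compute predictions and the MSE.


ŷ0 = (1.4)·(-2) + (-1.4)·(2) + (1.0)·(-3) + 1.5 = -7.1
ŷ1 = (1.4)·(2) + (-1.4)·(-4) + (1.0)·(3) + 1.5 = 12.9
ŷ2 = (1.4)·(-2) + (-1.4)·(-3) + (1.0)·(0) + 1.5 = 2.9
errors² = [0.25, 3.61, 0.64]
MSE = 4.5000/3 = 1.5

1.5


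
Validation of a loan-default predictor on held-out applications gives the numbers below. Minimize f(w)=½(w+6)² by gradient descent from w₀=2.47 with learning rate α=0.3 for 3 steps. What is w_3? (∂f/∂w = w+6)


step 1: grad = 2.47+6 = 8.47; w = 2.47 - 0.3·(8.47) = -0.071
step 2: grad = -0.071+6 = 5.929; w = -0.071 - 0.3·(5.929) = -1.8497
step 3: grad = -1.8497+6 = 4.1503; w = -1.8497 - 0.3·(4.1503) = -3.09479

-3.09479


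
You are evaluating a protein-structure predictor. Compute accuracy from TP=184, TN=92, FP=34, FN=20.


Accuracy = (TP+TN)/(TP+TN+FP+FN)
= (184+92)/(330)
= 276/330 = 83.64%

83.64%


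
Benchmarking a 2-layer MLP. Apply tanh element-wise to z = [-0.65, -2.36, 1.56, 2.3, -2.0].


tanh(-0.65) = -0.5717
tanh(-2.36) = -0.9823
tanh(1.56) = 0.9154
tanh(2.3) = 0.9801
tanh(-2.0) = -0.964
result = [-0.5717, -0.9823, 0.9154, 0.9801, -0.964]

[-0.5717, -0.9823, 0.9154, 0.9801, -0.964]


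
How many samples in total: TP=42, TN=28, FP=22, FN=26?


Total = TP + TN + FP + FN
= 42 + 28 + 22 + 26
= 118
(Predicted positive: 64, predicted negative: 54)

118


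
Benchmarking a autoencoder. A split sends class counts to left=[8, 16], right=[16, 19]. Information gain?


Parent = [24, 35], H_parent = 0.9748
H_left = 0.9183 (n=24), H_right = 0.9947 (n=35)
H_children = (24/59)·0.9183 + (35/59)·0.9947 = 0.9636
IG = 0.9748 - 0.9636 = 0.0112

0.0112


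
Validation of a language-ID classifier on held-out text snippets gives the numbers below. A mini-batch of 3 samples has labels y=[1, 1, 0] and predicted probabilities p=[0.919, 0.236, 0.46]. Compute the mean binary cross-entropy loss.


L[0] = -ln(0.919) = 0.0845
L[1] = -ln(0.236) = 1.4439
L[2] = -ln(1-0.46) = -ln(0.54) = 0.6162
mean = (0.0845 + 1.4439 + 0.6162)/3 = 0.7149

0.7149


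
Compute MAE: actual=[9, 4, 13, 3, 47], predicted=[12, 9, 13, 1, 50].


Absolute errors: |9-12|=3, |4-9|=5, |13-13|=0, |3-1|=2, |47-50|=3
Sum = 13
MAE = 13/5 = 13/5

13/5


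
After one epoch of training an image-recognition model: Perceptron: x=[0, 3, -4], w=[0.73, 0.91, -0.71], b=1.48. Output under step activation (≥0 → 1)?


z = (0)·(0.73) + (3)·(0.91) + (-4)·(-0.71) + 1.48
  = 7.05
step(z) = 1 (z≥0)

1


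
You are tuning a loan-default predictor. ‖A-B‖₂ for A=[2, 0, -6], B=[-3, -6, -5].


d = √((2+ 3)² + (0+ 6)² + (-6+ 5)²)
  = √(25 + 36 + 1)
  = √62 = 7.874

7.874


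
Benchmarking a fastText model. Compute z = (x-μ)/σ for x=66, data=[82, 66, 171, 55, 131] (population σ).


μ = 101, σ = 43.5936
z = (66 - 101)/43.5936 = -0.8029

-0.8029


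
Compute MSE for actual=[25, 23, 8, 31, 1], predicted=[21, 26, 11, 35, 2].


Squared errors: (25-21)²=16, (23-26)²=9, (8-11)²=9, (31-35)²=16, (1-2)²=1
Sum = 51
MSE = 51/5 = 51/5

51/5


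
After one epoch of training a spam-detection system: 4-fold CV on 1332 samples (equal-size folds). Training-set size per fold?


Fold size = 1332/4 = 333
Training per fold = 1332 - 333 = 999

999


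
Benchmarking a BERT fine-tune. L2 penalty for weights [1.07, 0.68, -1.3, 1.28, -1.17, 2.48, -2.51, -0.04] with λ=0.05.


‖w‖₂² = (1.07)² + (0.68)² + (-1.3)² + (1.28)² + (-1.17)² + (2.48)² + (-2.51)² + (-0.04)²
     = 1.1449 + 0.4624 + 1.69 + 1.6384 + 1.3689 + 6.1504 + 6.3001 + 0.0016
     = 18.7567
λ·‖w‖₂² = 0.05·18.7567 = 0.937835

0.937835


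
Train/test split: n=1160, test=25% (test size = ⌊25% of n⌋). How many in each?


Test = ⌊1160·25/100⌋ = 290
Train = 1160 - 290 = 870

Train: 870, Test: 290


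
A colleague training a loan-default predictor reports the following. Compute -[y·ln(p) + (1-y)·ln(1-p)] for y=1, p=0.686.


BCE = -[y·ln(p) + (1-y)·ln(1-p)]
= -1·ln(0.686) - 0
= -ln(0.686) = 0.3769

0.3769


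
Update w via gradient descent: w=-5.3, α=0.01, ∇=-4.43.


w_new = w - α·∇
= -5.3 - 0.01·-4.43
= -5.3 + 0.0443
= -5.2557

-5.2557


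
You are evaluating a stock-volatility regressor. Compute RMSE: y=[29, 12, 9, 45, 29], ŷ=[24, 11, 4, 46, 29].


MSE = 52/5 = 10.4
RMSE = √(52/5) = 3.2249

3.2249


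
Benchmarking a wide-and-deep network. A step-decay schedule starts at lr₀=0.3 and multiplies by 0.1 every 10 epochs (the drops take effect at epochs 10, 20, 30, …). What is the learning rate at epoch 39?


n_drops = ⌊39/10⌋ = 3
lr = 0.3·0.1^3 = 0.3·0.001 = 0.0003

0.0003


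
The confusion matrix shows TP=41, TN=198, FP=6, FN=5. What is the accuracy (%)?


Accuracy = (TP+TN)/(TP+TN+FP+FN)
= (41+198)/(250)
= 239/250 = 95.6%

95.6%


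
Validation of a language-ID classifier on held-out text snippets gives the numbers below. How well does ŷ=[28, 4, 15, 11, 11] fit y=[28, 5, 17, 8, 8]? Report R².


ȳ = 13.2
SS_res = Σ(y-ŷ)² = 23
SS_tot = Σ(y-ȳ)² = 354.8
R² = 1 - SS_res/SS_tot = 1 - 0.0648 = 0.9352

0.9352


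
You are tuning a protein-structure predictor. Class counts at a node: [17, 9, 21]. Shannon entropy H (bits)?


Probabilities: [17/47, 9/47, 21/47] ≈ [0.3617, 0.1915, 0.4468]
H = -((17/47)·log₂(17/47) + (9/47)·log₂(9/47) + (21/47)·log₂(21/47))
  = 1.5066 bits

1.5066 bits


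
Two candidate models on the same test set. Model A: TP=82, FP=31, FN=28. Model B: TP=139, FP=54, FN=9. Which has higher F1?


Model A: P=82/113=0.7257, R=82/110=0.7455, F1=2PR/(P+R)=2TP/(2TP+FP+FN)=164/223=0.7354
Model B: P=139/193=0.7202, R=139/148=0.9392, F1=2PR/(P+R)=2TP/(2TP+FP+FN)=278/341=0.8152
0.7354 < 0.8152 → Model B

Model B


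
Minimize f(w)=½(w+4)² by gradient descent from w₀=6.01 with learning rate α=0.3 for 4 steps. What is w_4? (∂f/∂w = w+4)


step 1: grad = 6.01+4 = 10.01; w = 6.01 - 0.3·(10.01) = 3.007
step 2: grad = 3.007+4 = 7.007; w = 3.007 - 0.3·(7.007) = 0.9049
step 3: grad = 0.9049+4 = 4.9049; w = 0.9049 - 0.3·(4.9049) = -0.56657
step 4: grad = -0.56657+4 = 3.43343; w = -0.56657 - 0.3·(3.43343) = -1.596599

-1.596599


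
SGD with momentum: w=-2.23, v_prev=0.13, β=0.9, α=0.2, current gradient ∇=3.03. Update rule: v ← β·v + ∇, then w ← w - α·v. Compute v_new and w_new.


v_new = 0.9·0.13 + 3.03 = 0.117 + 3.03 = 3.147
w_new = -2.23 - 0.2·3.147 = -2.23 - 0.6294 = -2.8594

v_new=3.147, w_new=-2.8594


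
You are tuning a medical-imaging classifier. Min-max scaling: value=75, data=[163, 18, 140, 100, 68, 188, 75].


min=18, max=188
(75-18)/(188-18) = 57/170 = 0.3353

0.3353


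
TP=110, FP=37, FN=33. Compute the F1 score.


Precision = 110/147 = 0.7483
Recall = 110/143 = 0.7692
F1 = 2·P·R/(P+R) = 2·TP/(2·TP+FP+FN) = 220/(220+37+33) = 220/290 = 0.7586

0.7586


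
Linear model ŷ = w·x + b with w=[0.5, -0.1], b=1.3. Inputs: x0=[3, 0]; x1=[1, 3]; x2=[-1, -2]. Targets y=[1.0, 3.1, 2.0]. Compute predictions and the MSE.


ŷ0 = (0.5)·(3) + (-0.1)·(0) + 1.3 = 2.8
ŷ1 = (0.5)·(1) + (-0.1)·(3) + 1.3 = 1.5
ŷ2 = (0.5)·(-1) + (-0.1)·(-2) + 1.3 = 1.0
errors² = [3.24, 2.56, 1.0]
MSE = 6.8000/3 = 2.2667

2.2667


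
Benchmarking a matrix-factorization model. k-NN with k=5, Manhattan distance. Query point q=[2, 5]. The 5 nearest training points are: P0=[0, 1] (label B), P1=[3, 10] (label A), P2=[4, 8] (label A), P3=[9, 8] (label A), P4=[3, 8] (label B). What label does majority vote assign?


d(q,P0) = 6  (label B)
d(q,P1) = 6  (label A)
d(q,P2) = 5  (label A)
d(q,P3) = 10  (label A)
d(q,P4) = 4  (label B)
Votes: A=3, B=2
Majority → A

A


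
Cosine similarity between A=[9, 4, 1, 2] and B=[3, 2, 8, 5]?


A·B = 9·3 + 4·2 + 1·8 + 2·5 = 53
‖A‖ = √102 = 10.0995, ‖B‖ = √102 = 10.0995
cos = 53/(√102·√102) = 53/√10404 = 0.5196

0.5196


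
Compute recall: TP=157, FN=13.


Recall = TP/(TP+FN)
= 157/(157+13)
= 157/170 = 92.35%

92.35%


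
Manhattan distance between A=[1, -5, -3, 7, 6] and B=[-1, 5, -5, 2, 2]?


d = |1+ 1| + |-5-5| + |-3+ 5| + |7-2| + |6-2|
  = 2 + 10 + 2 + 5 + 4
  = 23

23


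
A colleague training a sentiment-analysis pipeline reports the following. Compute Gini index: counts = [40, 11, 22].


Probabilities: [40/73, 11/73, 22/73] ≈ [0.5479, 0.1507, 0.3014]
Σpᵢ² = (1600 + 121 + 484)/73² = 2205/5329
Gini = 1 - Σpᵢ² = 1 - 2205/5329 = 0.5862

0.5862


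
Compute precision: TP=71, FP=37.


Precision = TP/(TP+FP)
= 71/(71+37)
= 71/108 = 65.74%

65.74%


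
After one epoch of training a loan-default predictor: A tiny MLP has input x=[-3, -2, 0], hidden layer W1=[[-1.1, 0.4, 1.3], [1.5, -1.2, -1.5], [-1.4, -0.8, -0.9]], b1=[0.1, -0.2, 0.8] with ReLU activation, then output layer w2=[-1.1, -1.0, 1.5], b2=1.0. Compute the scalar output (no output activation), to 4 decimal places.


z1[0] = (-1.1)·(-3) + (0.4)·(-2) + (1.3)·(0) + 0.1 = 2.6
z1[1] = (1.5)·(-3) + (-1.2)·(-2) + (-1.5)·(0) - 0.2 = -2.3
z1[2] = (-1.4)·(-3) + (-0.8)·(-2) + (-0.9)·(0) + 0.8 = 6.6
h = ReLU(z1) = [2.6, 0.0, 6.6]
output = (-1.1)·(2.6) + (-1.0)·(0.0) + (1.5)·(6.6) + 1.0 = 8.04

8.04


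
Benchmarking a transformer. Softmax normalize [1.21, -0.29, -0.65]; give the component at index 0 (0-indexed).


Exponentials: e^1.21=3.3535, e^-0.29=0.7483, e^-0.65=0.522
Sum = 4.6238
Softmax = [0.7253, 0.1618, 0.1129]
p[0] = 3.3535/4.6238 = 0.7253

0.7253


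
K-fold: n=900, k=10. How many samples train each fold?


Fold size = 900/10 = 90
Training per fold = 900 - 90 = 810

810


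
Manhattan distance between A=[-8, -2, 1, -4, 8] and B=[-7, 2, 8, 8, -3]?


d = |-8+ 7| + |-2-2| + |1-8| + |-4-8| + |8+ 3|
  = 1 + 4 + 7 + 12 + 11
  = 35

35


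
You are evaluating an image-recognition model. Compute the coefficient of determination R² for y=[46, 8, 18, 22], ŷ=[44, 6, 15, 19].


ȳ = 23.5
SS_res = Σ(y-ŷ)² = 26
SS_tot = Σ(y-ȳ)² = 779
R² = 1 - SS_res/SS_tot = 1 - 0.0334 = 0.9666

0.9666


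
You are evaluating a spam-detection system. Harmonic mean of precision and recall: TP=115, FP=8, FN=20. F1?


Precision = 115/123 = 0.935
Recall = 115/135 = 0.8519
F1 = 2·P·R/(P+R) = 2·TP/(2·TP+FP+FN) = 230/(230+8+20) = 230/258 = 0.8915

0.8915


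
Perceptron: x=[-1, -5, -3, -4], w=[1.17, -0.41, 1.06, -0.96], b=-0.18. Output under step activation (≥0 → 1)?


z = (-1)·(1.17) + (-5)·(-0.41) + (-3)·(1.06) + (-4)·(-0.96) - 0.18
  = 1.36
step(z) = 1 (z≥0)

1


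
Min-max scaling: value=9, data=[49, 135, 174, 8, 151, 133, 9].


min=8, max=174
(9-8)/(174-8) = 1/166 = 0.006

0.006


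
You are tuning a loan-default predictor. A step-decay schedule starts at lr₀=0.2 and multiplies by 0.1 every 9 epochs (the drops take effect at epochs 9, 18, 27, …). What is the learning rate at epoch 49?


n_drops = ⌊49/9⌋ = 5
lr = 0.2·0.1^5 = 0.2·0.00001 = 0.000002

0.000002


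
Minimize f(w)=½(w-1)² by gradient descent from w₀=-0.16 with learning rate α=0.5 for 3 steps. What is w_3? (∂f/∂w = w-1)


step 1: grad = -0.16-1 = -1.16; w = -0.16 - 0.5·(-1.16) = 0.42
step 2: grad = 0.42-1 = -0.58; w = 0.42 - 0.5·(-0.58) = 0.71
step 3: grad = 0.71-1 = -0.29; w = 0.71 - 0.5·(-0.29) = 0.855

0.855


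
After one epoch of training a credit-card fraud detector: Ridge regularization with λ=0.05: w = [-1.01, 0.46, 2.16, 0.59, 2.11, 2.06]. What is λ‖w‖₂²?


‖w‖₂² = (-1.01)² + (0.46)² + (2.16)² + (0.59)² + (2.11)² + (2.06)²
     = 1.0201 + 0.2116 + 4.6656 + 0.3481 + 4.4521 + 4.2436
     = 14.9411
λ·‖w‖₂² = 0.05·14.9411 = 0.747055

0.747055


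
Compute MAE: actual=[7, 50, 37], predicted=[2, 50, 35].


Absolute errors: |7-2|=5, |50-50|=0, |37-35|=2
Sum = 7
MAE = 7/3 = 7/3

7/3


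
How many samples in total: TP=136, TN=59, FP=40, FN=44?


Total = TP + TN + FP + FN
= 136 + 59 + 40 + 44
= 279
(Predicted positive: 176, predicted negative: 103)

279


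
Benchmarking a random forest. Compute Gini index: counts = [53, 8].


Probabilities: [53/61, 8/61] ≈ [0.8689, 0.1311]
Σpᵢ² = (2809 + 64)/61² = 2873/3721
Gini = 1 - Σpᵢ² = 1 - 2873/3721 = 0.2279

0.2279


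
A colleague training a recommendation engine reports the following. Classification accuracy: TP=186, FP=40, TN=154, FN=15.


Accuracy = (TP+TN)/(TP+TN+FP+FN)
= (186+154)/(395)
= 340/395 = 86.08%

86.08%


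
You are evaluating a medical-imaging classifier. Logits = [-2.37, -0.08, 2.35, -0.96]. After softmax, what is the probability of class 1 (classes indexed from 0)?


Exponentials: e^-2.37=0.0935, e^-0.08=0.9231, e^2.35=10.4856, e^-0.96=0.3829
Sum = 11.8851
Softmax = [0.0079, 0.0777, 0.8822, 0.0322]
p[1] = 0.9231/11.8851 = 0.0777

0.0777


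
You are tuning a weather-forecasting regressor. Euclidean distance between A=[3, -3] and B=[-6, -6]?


d = √((3+ 6)² + (-3+ 6)²)
  = √(81 + 9)
  = √90 = 9.4868

9.4868


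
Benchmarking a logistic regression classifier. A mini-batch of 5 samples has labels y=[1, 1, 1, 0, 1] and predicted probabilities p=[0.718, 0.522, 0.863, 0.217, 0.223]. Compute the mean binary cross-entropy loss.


L[0] = -ln(0.718) = 0.3313
L[1] = -ln(0.522) = 0.6501
L[2] = -ln(0.863) = 0.1473
L[3] = -ln(1-0.217) = -ln(0.783) = 0.2446
L[4] = -ln(0.223) = 1.5006
mean = (0.3313 + 0.6501 + 0.1473 + 0.2446 + 1.5006)/5 = 0.5748

0.5748
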